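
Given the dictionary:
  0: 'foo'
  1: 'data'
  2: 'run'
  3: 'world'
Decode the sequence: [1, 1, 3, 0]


Look up each index in the dictionary:
  1 -> 'data'
  1 -> 'data'
  3 -> 'world'
  0 -> 'foo'

Decoded: "data data world foo"


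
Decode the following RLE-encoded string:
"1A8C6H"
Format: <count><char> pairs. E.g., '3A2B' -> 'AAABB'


Expanding each <count><char> pair:
  1A -> 'A'
  8C -> 'CCCCCCCC'
  6H -> 'HHHHHH'

Decoded = ACCCCCCCCHHHHHH


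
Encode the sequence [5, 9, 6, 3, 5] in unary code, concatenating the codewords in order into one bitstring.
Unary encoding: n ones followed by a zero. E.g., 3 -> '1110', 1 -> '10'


Encode each number as n ones followed by a terminating 0:
  5 -> 111110 (6 bits)
  9 -> 1111111110 (10 bits)
  6 -> 1111110 (7 bits)
  3 -> 1110 (4 bits)
  5 -> 111110 (6 bits)
Total length = 6 + 10 + 7 + 4 + 6 = 33 bits.

Unary([5, 9, 6, 3, 5]) = 111110111111111011111101110111110 (33 bits)


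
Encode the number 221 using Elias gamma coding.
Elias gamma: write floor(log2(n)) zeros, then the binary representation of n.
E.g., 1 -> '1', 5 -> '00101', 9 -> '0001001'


num_bits = floor(log2(221)) + 1 = 8
leading_zeros = num_bits - 1 = 7
binary(221) = 11011101

Elias gamma(221) = '0000000' + '11011101' = 000000011011101 (15 bits)


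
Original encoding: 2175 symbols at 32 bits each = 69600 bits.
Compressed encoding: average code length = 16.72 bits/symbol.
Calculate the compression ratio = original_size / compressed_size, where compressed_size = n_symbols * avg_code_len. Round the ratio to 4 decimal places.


original_size = n_symbols * orig_bits = 2175 * 32 = 69600 bits
compressed_size = n_symbols * avg_code_len = 2175 * 16.72 = 36366.0 bits
ratio = original_size / compressed_size = 69600 / 36366.0 = 1.9139

Compression ratio = 1.9139


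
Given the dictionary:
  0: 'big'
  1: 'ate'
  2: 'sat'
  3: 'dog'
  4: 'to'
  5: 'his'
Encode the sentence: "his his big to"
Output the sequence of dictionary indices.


Look up each word in the dictionary:
  'his' -> 5
  'his' -> 5
  'big' -> 0
  'to' -> 4

Encoded: [5, 5, 0, 4]


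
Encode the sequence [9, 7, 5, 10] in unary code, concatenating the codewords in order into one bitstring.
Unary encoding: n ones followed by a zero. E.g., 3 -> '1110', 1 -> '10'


Encode each number as n ones followed by a terminating 0:
  9 -> 1111111110 (10 bits)
  7 -> 11111110 (8 bits)
  5 -> 111110 (6 bits)
  10 -> 11111111110 (11 bits)
Total length = 10 + 8 + 6 + 11 = 35 bits.

Unary([9, 7, 5, 10]) = 11111111101111111011111011111111110 (35 bits)


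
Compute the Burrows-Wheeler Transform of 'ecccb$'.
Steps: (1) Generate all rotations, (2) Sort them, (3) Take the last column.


Rotations (sorted):
  0: $ecccb -> last char: b
  1: b$eccc -> last char: c
  2: cb$ecc -> last char: c
  3: ccb$ec -> last char: c
  4: cccb$e -> last char: e
  5: ecccb$ -> last char: $


BWT = bccce$


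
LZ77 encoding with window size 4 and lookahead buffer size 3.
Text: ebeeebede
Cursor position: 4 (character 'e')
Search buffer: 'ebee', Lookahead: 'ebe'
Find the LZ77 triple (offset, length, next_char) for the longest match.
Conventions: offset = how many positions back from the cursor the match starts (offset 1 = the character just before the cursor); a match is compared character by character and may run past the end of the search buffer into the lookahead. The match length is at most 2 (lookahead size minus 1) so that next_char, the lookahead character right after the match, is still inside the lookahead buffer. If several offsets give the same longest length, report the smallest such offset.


Try each offset into the search buffer:
  offset=1 (pos 3, char 'e'): match length 1
  offset=2 (pos 2, char 'e'): match length 1
  offset=3 (pos 1, char 'b'): match length 0
  offset=4 (pos 0, char 'e'): match length 2
Longest match has length 2 at offset 4.
next_char = character at position 4 + 2 = 6 -> 'e'

Best match: offset=4, length=2 (matching 'eb' starting at position 0)
LZ77 triple: (4, 2, 'e')


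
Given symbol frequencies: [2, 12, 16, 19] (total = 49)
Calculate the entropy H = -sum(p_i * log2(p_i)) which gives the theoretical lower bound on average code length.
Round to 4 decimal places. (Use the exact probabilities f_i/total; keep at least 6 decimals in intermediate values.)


Per-symbol terms -p_i * log2(p_i) with p_i = f_i/49:
  p = 2/49 = 0.040816: log2(p) = -4.614710, -p*log2(p) = 0.188356
  p = 12/49 = 0.244898: log2(p) = -2.029747, -p*log2(p) = 0.497081
  p = 16/49 = 0.326531: log2(p) = -1.614710, -p*log2(p) = 0.527252
  p = 19/49 = 0.387755: log2(p) = -1.366782, -p*log2(p) = 0.529977
H = 0.188356 + 0.497081 + 0.527252 + 0.529977 = 1.742666

H = 1.7427 bits/symbol


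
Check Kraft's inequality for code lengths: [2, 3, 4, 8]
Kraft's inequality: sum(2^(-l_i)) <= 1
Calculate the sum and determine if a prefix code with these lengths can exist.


Sum = 2^(-2) + 2^(-3) + 2^(-4) + 2^(-8)
    = 0.25 + 0.125 + 0.0625 + 0.00390625
    = 113/256 = 0.44140625
Since 0.44140625 <= 1, Kraft's inequality IS satisfied.
A prefix code with these lengths CAN exist.

Kraft sum = 0.44140625. Satisfied.


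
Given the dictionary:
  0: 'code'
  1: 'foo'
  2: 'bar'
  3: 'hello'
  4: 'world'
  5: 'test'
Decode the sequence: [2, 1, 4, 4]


Look up each index in the dictionary:
  2 -> 'bar'
  1 -> 'foo'
  4 -> 'world'
  4 -> 'world'

Decoded: "bar foo world world"


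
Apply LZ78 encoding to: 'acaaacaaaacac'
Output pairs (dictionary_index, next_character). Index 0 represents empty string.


LZ78 encoding steps:
Dictionary: {0: ''}
Step 1: w='' (idx 0), next='a' -> output (0, 'a'), add 'a' as idx 1
Step 2: w='' (idx 0), next='c' -> output (0, 'c'), add 'c' as idx 2
Step 3: w='a' (idx 1), next='a' -> output (1, 'a'), add 'aa' as idx 3
Step 4: w='a' (idx 1), next='c' -> output (1, 'c'), add 'ac' as idx 4
Step 5: w='aa' (idx 3), next='a' -> output (3, 'a'), add 'aaa' as idx 5
Step 6: w='ac' (idx 4), next='a' -> output (4, 'a'), add 'aca' as idx 6
Step 7: w='c' (idx 2), end of input -> output (2, '')


Encoded: [(0, 'a'), (0, 'c'), (1, 'a'), (1, 'c'), (3, 'a'), (4, 'a'), (2, '')]


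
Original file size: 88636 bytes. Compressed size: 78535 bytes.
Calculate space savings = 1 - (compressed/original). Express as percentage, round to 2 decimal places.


ratio = compressed/original = 78535/88636 = 0.88604
savings = 1 - ratio = 1 - 0.88604 = 0.11396
as a percentage: 0.11396 * 100 = 11.4%

Space savings = 1 - 78535/88636 = 11.4%


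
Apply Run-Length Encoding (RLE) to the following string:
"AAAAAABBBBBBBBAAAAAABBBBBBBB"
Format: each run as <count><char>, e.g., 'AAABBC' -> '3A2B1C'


Scanning runs left to right:
  i=0: run of 'A' x 6 -> '6A'
  i=6: run of 'B' x 8 -> '8B'
  i=14: run of 'A' x 6 -> '6A'
  i=20: run of 'B' x 8 -> '8B'

RLE = 6A8B6A8B


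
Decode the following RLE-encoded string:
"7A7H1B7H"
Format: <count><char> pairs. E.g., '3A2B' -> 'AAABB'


Expanding each <count><char> pair:
  7A -> 'AAAAAAA'
  7H -> 'HHHHHHH'
  1B -> 'B'
  7H -> 'HHHHHHH'

Decoded = AAAAAAAHHHHHHHBHHHHHHH


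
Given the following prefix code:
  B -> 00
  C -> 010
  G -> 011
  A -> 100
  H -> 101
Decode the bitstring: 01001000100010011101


Decoding step by step:
Bits 010 -> C
Bits 010 -> C
Bits 00 -> B
Bits 100 -> A
Bits 010 -> C
Bits 011 -> G
Bits 101 -> H


Decoded message: CCBACGH


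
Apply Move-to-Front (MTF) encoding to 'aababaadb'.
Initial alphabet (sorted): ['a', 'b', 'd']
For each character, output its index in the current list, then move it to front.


MTF encoding:
'a': index 0 in ['a', 'b', 'd'] -> ['a', 'b', 'd']
'a': index 0 in ['a', 'b', 'd'] -> ['a', 'b', 'd']
'b': index 1 in ['a', 'b', 'd'] -> ['b', 'a', 'd']
'a': index 1 in ['b', 'a', 'd'] -> ['a', 'b', 'd']
'b': index 1 in ['a', 'b', 'd'] -> ['b', 'a', 'd']
'a': index 1 in ['b', 'a', 'd'] -> ['a', 'b', 'd']
'a': index 0 in ['a', 'b', 'd'] -> ['a', 'b', 'd']
'd': index 2 in ['a', 'b', 'd'] -> ['d', 'a', 'b']
'b': index 2 in ['d', 'a', 'b'] -> ['b', 'd', 'a']


Output: [0, 0, 1, 1, 1, 1, 0, 2, 2]


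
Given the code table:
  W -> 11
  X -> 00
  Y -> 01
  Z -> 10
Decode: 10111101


Decoding:
10 -> Z
11 -> W
11 -> W
01 -> Y


Result: ZWWY


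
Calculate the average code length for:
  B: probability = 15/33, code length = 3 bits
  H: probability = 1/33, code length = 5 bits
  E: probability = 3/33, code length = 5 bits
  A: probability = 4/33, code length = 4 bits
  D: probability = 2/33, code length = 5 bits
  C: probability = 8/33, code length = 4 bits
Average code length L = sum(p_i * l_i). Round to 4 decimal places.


Weighted contributions p_i * l_i:
  B: (15/33) * 3 = 45/33
  H: (1/33) * 5 = 5/33
  E: (3/33) * 5 = 15/33
  A: (4/33) * 4 = 16/33
  D: (2/33) * 5 = 10/33
  C: (8/33) * 4 = 32/33
Sum = (45 + 5 + 15 + 16 + 10 + 32)/33 = 123/33

L = 123/33 = 3.7273 bits/symbol


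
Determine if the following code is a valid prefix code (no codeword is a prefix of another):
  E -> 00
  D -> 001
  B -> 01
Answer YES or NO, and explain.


Checking each pair (does one codeword prefix another?):
  E='00' vs D='001': prefix -- VIOLATION

NO -- this is NOT a valid prefix code. E (00) is a prefix of D (001).


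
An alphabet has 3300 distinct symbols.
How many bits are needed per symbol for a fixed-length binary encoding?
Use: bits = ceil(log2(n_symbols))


log2(3300) = 11.6883
Bracket: 2^11 = 2048 < 3300 <= 2^12 = 4096
So ceil(log2(3300)) = 12

bits = ceil(log2(3300)) = ceil(11.6883) = 12 bits


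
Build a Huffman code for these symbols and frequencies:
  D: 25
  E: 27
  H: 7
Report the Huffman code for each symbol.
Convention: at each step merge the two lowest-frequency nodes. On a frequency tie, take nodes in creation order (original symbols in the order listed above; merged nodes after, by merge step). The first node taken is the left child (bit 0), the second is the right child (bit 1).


Huffman tree construction:
Step 1: Merge H(7) + D(25) = 32
Step 2: Merge E(27) + (H+D)(32) = 59
Read each symbol's code off the tree from the root (left child = 0, right child = 1).

Codes:
  D: 11 (length 2)
  E: 0 (length 1)
  H: 10 (length 2)
Average code length: 91/59 = 1.5424 bits/symbol


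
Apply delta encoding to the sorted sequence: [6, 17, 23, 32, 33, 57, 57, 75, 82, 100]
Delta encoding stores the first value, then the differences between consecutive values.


First value: 6
Deltas:
  17 - 6 = 11
  23 - 17 = 6
  32 - 23 = 9
  33 - 32 = 1
  57 - 33 = 24
  57 - 57 = 0
  75 - 57 = 18
  82 - 75 = 7
  100 - 82 = 18


Delta encoded: [6, 11, 6, 9, 1, 24, 0, 18, 7, 18]


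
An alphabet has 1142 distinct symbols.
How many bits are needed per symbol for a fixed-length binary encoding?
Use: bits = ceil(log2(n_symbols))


log2(1142) = 10.1573
Bracket: 2^10 = 1024 < 1142 <= 2^11 = 2048
So ceil(log2(1142)) = 11

bits = ceil(log2(1142)) = ceil(10.1573) = 11 bits


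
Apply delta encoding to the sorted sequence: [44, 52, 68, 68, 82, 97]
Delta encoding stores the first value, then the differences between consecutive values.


First value: 44
Deltas:
  52 - 44 = 8
  68 - 52 = 16
  68 - 68 = 0
  82 - 68 = 14
  97 - 82 = 15


Delta encoded: [44, 8, 16, 0, 14, 15]


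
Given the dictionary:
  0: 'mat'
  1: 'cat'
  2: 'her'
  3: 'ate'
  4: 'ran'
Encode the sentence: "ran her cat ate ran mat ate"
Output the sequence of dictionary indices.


Look up each word in the dictionary:
  'ran' -> 4
  'her' -> 2
  'cat' -> 1
  'ate' -> 3
  'ran' -> 4
  'mat' -> 0
  'ate' -> 3

Encoded: [4, 2, 1, 3, 4, 0, 3]


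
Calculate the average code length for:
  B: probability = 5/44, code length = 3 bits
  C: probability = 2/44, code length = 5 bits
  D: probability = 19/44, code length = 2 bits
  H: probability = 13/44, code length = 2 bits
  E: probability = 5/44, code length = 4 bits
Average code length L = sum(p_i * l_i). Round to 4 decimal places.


Weighted contributions p_i * l_i:
  B: (5/44) * 3 = 15/44
  C: (2/44) * 5 = 10/44
  D: (19/44) * 2 = 38/44
  H: (13/44) * 2 = 26/44
  E: (5/44) * 4 = 20/44
Sum = (15 + 10 + 38 + 26 + 20)/44 = 109/44

L = 109/44 = 2.4773 bits/symbol


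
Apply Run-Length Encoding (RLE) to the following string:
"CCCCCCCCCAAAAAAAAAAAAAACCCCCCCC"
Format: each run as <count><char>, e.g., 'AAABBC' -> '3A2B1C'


Scanning runs left to right:
  i=0: run of 'C' x 9 -> '9C'
  i=9: run of 'A' x 14 -> '14A'
  i=23: run of 'C' x 8 -> '8C'

RLE = 9C14A8C


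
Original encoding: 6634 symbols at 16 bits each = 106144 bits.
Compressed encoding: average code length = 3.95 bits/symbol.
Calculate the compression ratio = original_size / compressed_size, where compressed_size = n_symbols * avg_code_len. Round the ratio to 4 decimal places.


original_size = n_symbols * orig_bits = 6634 * 16 = 106144 bits
compressed_size = n_symbols * avg_code_len = 6634 * 3.95 = 26204.3 bits
ratio = original_size / compressed_size = 106144 / 26204.3 = 4.0506

Compression ratio = 4.0506


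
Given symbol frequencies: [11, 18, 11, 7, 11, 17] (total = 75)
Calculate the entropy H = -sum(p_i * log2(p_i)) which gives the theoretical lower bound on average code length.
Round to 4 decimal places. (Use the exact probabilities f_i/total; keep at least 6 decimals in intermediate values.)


Per-symbol terms -p_i * log2(p_i) with p_i = f_i/75:
  p = 11/75 = 0.146667: log2(p) = -2.769387, -p*log2(p) = 0.406177
  p = 18/75 = 0.240000: log2(p) = -2.058894, -p*log2(p) = 0.494134
  p = 11/75 = 0.146667: log2(p) = -2.769387, -p*log2(p) = 0.406177
  p = 7/75 = 0.093333: log2(p) = -3.421464, -p*log2(p) = 0.319337
  p = 11/75 = 0.146667: log2(p) = -2.769387, -p*log2(p) = 0.406177
  p = 17/75 = 0.226667: log2(p) = -2.141356, -p*log2(p) = 0.485374
H = 0.406177 + 0.494134 + 0.406177 + 0.319337 + 0.406177 + 0.485374 = 2.517376

H = 2.5174 bits/symbol


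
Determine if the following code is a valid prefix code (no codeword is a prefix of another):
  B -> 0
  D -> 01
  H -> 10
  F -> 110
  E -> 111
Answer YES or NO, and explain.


Checking each pair (does one codeword prefix another?):
  B='0' vs D='01': prefix -- VIOLATION

NO -- this is NOT a valid prefix code. B (0) is a prefix of D (01).


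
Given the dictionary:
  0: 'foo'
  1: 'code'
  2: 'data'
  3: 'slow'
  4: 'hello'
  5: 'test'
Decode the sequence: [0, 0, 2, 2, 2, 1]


Look up each index in the dictionary:
  0 -> 'foo'
  0 -> 'foo'
  2 -> 'data'
  2 -> 'data'
  2 -> 'data'
  1 -> 'code'

Decoded: "foo foo data data data code"


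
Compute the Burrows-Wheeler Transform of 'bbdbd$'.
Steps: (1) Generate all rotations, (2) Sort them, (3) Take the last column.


Rotations (sorted):
  0: $bbdbd -> last char: d
  1: bbdbd$ -> last char: $
  2: bd$bbd -> last char: d
  3: bdbd$b -> last char: b
  4: d$bbdb -> last char: b
  5: dbd$bb -> last char: b


BWT = d$dbbb


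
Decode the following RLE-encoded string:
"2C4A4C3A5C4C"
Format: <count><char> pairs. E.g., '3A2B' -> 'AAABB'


Expanding each <count><char> pair:
  2C -> 'CC'
  4A -> 'AAAA'
  4C -> 'CCCC'
  3A -> 'AAA'
  5C -> 'CCCCC'
  4C -> 'CCCC'

Decoded = CCAAAACCCCAAACCCCCCCCC


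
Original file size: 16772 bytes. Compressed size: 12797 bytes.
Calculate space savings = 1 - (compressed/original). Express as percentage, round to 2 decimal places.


ratio = compressed/original = 12797/16772 = 0.762998
savings = 1 - ratio = 1 - 0.762998 = 0.237002
as a percentage: 0.237002 * 100 = 23.7%

Space savings = 1 - 12797/16772 = 23.7%


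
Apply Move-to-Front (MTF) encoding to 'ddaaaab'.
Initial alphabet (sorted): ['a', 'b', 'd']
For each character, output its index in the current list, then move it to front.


MTF encoding:
'd': index 2 in ['a', 'b', 'd'] -> ['d', 'a', 'b']
'd': index 0 in ['d', 'a', 'b'] -> ['d', 'a', 'b']
'a': index 1 in ['d', 'a', 'b'] -> ['a', 'd', 'b']
'a': index 0 in ['a', 'd', 'b'] -> ['a', 'd', 'b']
'a': index 0 in ['a', 'd', 'b'] -> ['a', 'd', 'b']
'a': index 0 in ['a', 'd', 'b'] -> ['a', 'd', 'b']
'b': index 2 in ['a', 'd', 'b'] -> ['b', 'a', 'd']


Output: [2, 0, 1, 0, 0, 0, 2]


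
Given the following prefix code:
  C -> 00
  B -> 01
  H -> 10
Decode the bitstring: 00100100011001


Decoding step by step:
Bits 00 -> C
Bits 10 -> H
Bits 01 -> B
Bits 00 -> C
Bits 01 -> B
Bits 10 -> H
Bits 01 -> B


Decoded message: CHBCBHB


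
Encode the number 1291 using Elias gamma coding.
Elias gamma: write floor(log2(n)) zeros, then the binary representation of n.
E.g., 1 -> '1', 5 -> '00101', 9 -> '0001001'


num_bits = floor(log2(1291)) + 1 = 11
leading_zeros = num_bits - 1 = 10
binary(1291) = 10100001011

Elias gamma(1291) = '0000000000' + '10100001011' = 000000000010100001011 (21 bits)


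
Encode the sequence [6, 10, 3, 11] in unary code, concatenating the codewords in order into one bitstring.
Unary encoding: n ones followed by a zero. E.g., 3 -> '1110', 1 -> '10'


Encode each number as n ones followed by a terminating 0:
  6 -> 1111110 (7 bits)
  10 -> 11111111110 (11 bits)
  3 -> 1110 (4 bits)
  11 -> 111111111110 (12 bits)
Total length = 7 + 11 + 4 + 12 = 34 bits.

Unary([6, 10, 3, 11]) = 1111110111111111101110111111111110 (34 bits)


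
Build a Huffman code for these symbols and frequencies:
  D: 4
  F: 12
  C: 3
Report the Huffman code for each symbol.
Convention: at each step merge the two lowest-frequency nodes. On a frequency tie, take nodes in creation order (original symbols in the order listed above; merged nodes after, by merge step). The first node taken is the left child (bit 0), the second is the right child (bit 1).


Huffman tree construction:
Step 1: Merge C(3) + D(4) = 7
Step 2: Merge (C+D)(7) + F(12) = 19
Read each symbol's code off the tree from the root (left child = 0, right child = 1).

Codes:
  D: 01 (length 2)
  F: 1 (length 1)
  C: 00 (length 2)
Average code length: 26/19 = 1.3684 bits/symbol


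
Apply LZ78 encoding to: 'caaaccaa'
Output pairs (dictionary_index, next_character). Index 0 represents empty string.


LZ78 encoding steps:
Dictionary: {0: ''}
Step 1: w='' (idx 0), next='c' -> output (0, 'c'), add 'c' as idx 1
Step 2: w='' (idx 0), next='a' -> output (0, 'a'), add 'a' as idx 2
Step 3: w='a' (idx 2), next='a' -> output (2, 'a'), add 'aa' as idx 3
Step 4: w='c' (idx 1), next='c' -> output (1, 'c'), add 'cc' as idx 4
Step 5: w='aa' (idx 3), end of input -> output (3, '')


Encoded: [(0, 'c'), (0, 'a'), (2, 'a'), (1, 'c'), (3, '')]


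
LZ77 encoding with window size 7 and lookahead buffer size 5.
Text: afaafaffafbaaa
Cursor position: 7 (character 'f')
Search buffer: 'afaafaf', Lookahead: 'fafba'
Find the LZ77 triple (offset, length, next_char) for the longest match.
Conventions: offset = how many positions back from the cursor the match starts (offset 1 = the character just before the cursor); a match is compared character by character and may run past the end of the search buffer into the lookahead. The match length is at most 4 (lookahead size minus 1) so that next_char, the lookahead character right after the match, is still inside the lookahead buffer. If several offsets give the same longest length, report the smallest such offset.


Try each offset into the search buffer:
  offset=1 (pos 6, char 'f'): match length 1
  offset=2 (pos 5, char 'a'): match length 0
  offset=3 (pos 4, char 'f'): match length 3
  offset=4 (pos 3, char 'a'): match length 0
  offset=5 (pos 2, char 'a'): match length 0
  offset=6 (pos 1, char 'f'): match length 2
  offset=7 (pos 0, char 'a'): match length 0
Longest match has length 3 at offset 3.
next_char = character at position 7 + 3 = 10 -> 'b'

Best match: offset=3, length=3 (matching 'faf' starting at position 4)
LZ77 triple: (3, 3, 'b')


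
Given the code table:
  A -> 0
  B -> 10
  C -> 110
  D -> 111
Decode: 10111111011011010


Decoding:
10 -> B
111 -> D
111 -> D
0 -> A
110 -> C
110 -> C
10 -> B


Result: BDDACCB


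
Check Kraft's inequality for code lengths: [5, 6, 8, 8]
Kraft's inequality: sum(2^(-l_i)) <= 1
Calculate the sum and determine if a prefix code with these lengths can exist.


Sum = 2^(-5) + 2^(-6) + 2^(-8) + 2^(-8)
    = 0.03125 + 0.015625 + 0.00390625 + 0.00390625
    = 14/256 = 0.0546875
Since 0.0546875 <= 1, Kraft's inequality IS satisfied.
A prefix code with these lengths CAN exist.

Kraft sum = 0.0546875. Satisfied.


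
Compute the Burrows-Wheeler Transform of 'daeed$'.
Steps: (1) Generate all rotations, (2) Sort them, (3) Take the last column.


Rotations (sorted):
  0: $daeed -> last char: d
  1: aeed$d -> last char: d
  2: d$daee -> last char: e
  3: daeed$ -> last char: $
  4: ed$dae -> last char: e
  5: eed$da -> last char: a


BWT = dde$ea


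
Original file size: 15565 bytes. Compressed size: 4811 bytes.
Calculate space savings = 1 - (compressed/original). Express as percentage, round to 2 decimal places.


ratio = compressed/original = 4811/15565 = 0.309091
savings = 1 - ratio = 1 - 0.309091 = 0.690909
as a percentage: 0.690909 * 100 = 69.09%

Space savings = 1 - 4811/15565 = 69.09%


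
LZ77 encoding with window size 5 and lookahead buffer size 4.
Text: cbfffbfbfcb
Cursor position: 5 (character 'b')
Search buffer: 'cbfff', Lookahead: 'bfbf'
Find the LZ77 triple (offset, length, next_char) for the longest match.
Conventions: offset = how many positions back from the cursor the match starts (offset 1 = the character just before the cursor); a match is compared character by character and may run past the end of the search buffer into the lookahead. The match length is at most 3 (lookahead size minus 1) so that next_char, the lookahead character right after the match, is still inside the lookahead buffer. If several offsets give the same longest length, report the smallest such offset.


Try each offset into the search buffer:
  offset=1 (pos 4, char 'f'): match length 0
  offset=2 (pos 3, char 'f'): match length 0
  offset=3 (pos 2, char 'f'): match length 0
  offset=4 (pos 1, char 'b'): match length 2
  offset=5 (pos 0, char 'c'): match length 0
Longest match has length 2 at offset 4.
next_char = character at position 5 + 2 = 7 -> 'b'

Best match: offset=4, length=2 (matching 'bf' starting at position 1)
LZ77 triple: (4, 2, 'b')


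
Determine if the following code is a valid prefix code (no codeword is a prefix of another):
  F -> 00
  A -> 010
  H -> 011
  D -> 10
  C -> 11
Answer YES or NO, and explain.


Checking each pair (does one codeword prefix another?):
  F='00' vs A='010': no prefix
  F='00' vs H='011': no prefix
  F='00' vs D='10': no prefix
  F='00' vs C='11': no prefix
  A='010' vs F='00': no prefix
  A='010' vs H='011': no prefix
  A='010' vs D='10': no prefix
  A='010' vs C='11': no prefix
  H='011' vs F='00': no prefix
  H='011' vs A='010': no prefix
  H='011' vs D='10': no prefix
  H='011' vs C='11': no prefix
  D='10' vs F='00': no prefix
  D='10' vs A='010': no prefix
  D='10' vs H='011': no prefix
  D='10' vs C='11': no prefix
  C='11' vs F='00': no prefix
  C='11' vs A='010': no prefix
  C='11' vs H='011': no prefix
  C='11' vs D='10': no prefix
No violation found over all pairs.

YES -- this is a valid prefix code. No codeword is a prefix of any other codeword.


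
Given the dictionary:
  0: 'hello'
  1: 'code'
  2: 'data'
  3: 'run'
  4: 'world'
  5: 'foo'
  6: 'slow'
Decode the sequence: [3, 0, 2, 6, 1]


Look up each index in the dictionary:
  3 -> 'run'
  0 -> 'hello'
  2 -> 'data'
  6 -> 'slow'
  1 -> 'code'

Decoded: "run hello data slow code"


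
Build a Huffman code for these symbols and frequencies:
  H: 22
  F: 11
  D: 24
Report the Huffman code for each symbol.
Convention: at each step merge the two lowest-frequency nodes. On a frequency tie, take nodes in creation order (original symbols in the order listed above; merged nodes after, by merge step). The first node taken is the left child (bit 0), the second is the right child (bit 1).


Huffman tree construction:
Step 1: Merge F(11) + H(22) = 33
Step 2: Merge D(24) + (F+H)(33) = 57
Read each symbol's code off the tree from the root (left child = 0, right child = 1).

Codes:
  H: 11 (length 2)
  F: 10 (length 2)
  D: 0 (length 1)
Average code length: 90/57 = 1.5789 bits/symbol


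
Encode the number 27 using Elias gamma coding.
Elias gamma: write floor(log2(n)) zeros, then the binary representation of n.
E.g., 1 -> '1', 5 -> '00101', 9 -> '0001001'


num_bits = floor(log2(27)) + 1 = 5
leading_zeros = num_bits - 1 = 4
binary(27) = 11011

Elias gamma(27) = '0000' + '11011' = 000011011 (9 bits)


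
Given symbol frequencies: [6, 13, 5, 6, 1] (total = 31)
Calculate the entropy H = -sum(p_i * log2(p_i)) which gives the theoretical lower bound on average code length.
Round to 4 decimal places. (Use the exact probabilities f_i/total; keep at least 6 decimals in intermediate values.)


Per-symbol terms -p_i * log2(p_i) with p_i = f_i/31:
  p = 6/31 = 0.193548: log2(p) = -2.369234, -p*log2(p) = 0.458561
  p = 13/31 = 0.419355: log2(p) = -1.253757, -p*log2(p) = 0.525769
  p = 5/31 = 0.161290: log2(p) = -2.632268, -p*log2(p) = 0.424559
  p = 6/31 = 0.193548: log2(p) = -2.369234, -p*log2(p) = 0.458561
  p = 1/31 = 0.032258: log2(p) = -4.954196, -p*log2(p) = 0.159813
H = 0.458561 + 0.525769 + 0.424559 + 0.458561 + 0.159813 = 2.027263

H = 2.0273 bits/symbol


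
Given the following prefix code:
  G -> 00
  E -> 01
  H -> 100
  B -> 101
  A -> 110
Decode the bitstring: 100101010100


Decoding step by step:
Bits 100 -> H
Bits 101 -> B
Bits 01 -> E
Bits 01 -> E
Bits 00 -> G


Decoded message: HBEEG


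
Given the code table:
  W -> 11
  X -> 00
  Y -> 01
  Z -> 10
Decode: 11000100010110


Decoding:
11 -> W
00 -> X
01 -> Y
00 -> X
01 -> Y
01 -> Y
10 -> Z


Result: WXYXYYZ


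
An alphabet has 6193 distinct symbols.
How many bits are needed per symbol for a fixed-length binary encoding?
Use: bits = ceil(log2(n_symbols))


log2(6193) = 12.5964
Bracket: 2^12 = 4096 < 6193 <= 2^13 = 8192
So ceil(log2(6193)) = 13

bits = ceil(log2(6193)) = ceil(12.5964) = 13 bits


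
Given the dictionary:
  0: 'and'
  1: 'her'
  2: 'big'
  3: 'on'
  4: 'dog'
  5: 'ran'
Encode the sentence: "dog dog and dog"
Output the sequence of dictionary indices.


Look up each word in the dictionary:
  'dog' -> 4
  'dog' -> 4
  'and' -> 0
  'dog' -> 4

Encoded: [4, 4, 0, 4]


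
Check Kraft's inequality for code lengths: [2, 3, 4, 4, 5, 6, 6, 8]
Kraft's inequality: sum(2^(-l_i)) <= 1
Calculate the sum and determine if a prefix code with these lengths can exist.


Sum = 2^(-2) + 2^(-3) + 2^(-4) + 2^(-4) + 2^(-5) + 2^(-6) + 2^(-6) + 2^(-8)
    = 0.25 + 0.125 + 0.0625 + 0.0625 + 0.03125 + 0.015625 + 0.015625 + 0.00390625
    = 145/256 = 0.56640625
Since 0.56640625 <= 1, Kraft's inequality IS satisfied.
A prefix code with these lengths CAN exist.

Kraft sum = 0.56640625. Satisfied.


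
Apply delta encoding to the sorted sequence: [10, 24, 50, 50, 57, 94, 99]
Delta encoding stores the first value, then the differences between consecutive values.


First value: 10
Deltas:
  24 - 10 = 14
  50 - 24 = 26
  50 - 50 = 0
  57 - 50 = 7
  94 - 57 = 37
  99 - 94 = 5


Delta encoded: [10, 14, 26, 0, 7, 37, 5]


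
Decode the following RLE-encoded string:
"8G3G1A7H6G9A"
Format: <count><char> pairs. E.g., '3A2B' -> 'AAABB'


Expanding each <count><char> pair:
  8G -> 'GGGGGGGG'
  3G -> 'GGG'
  1A -> 'A'
  7H -> 'HHHHHHH'
  6G -> 'GGGGGG'
  9A -> 'AAAAAAAAA'

Decoded = GGGGGGGGGGGAHHHHHHHGGGGGGAAAAAAAAA


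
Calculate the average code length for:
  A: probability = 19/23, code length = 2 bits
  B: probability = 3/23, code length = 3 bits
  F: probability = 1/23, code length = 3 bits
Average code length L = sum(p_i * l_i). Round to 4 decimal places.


Weighted contributions p_i * l_i:
  A: (19/23) * 2 = 38/23
  B: (3/23) * 3 = 9/23
  F: (1/23) * 3 = 3/23
Sum = (38 + 9 + 3)/23 = 50/23

L = 50/23 = 2.1739 bits/symbol


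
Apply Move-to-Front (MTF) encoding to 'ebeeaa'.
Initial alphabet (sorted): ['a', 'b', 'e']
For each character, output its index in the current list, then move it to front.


MTF encoding:
'e': index 2 in ['a', 'b', 'e'] -> ['e', 'a', 'b']
'b': index 2 in ['e', 'a', 'b'] -> ['b', 'e', 'a']
'e': index 1 in ['b', 'e', 'a'] -> ['e', 'b', 'a']
'e': index 0 in ['e', 'b', 'a'] -> ['e', 'b', 'a']
'a': index 2 in ['e', 'b', 'a'] -> ['a', 'e', 'b']
'a': index 0 in ['a', 'e', 'b'] -> ['a', 'e', 'b']


Output: [2, 2, 1, 0, 2, 0]


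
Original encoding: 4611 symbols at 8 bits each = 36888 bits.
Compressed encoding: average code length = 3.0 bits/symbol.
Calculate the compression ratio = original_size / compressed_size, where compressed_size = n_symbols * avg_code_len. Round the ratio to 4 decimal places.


original_size = n_symbols * orig_bits = 4611 * 8 = 36888 bits
compressed_size = n_symbols * avg_code_len = 4611 * 3.0 = 13833.0 bits
ratio = original_size / compressed_size = 36888 / 13833.0 = 2.6667

Compression ratio = 2.6667


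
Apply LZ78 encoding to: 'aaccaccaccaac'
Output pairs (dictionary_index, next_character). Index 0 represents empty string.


LZ78 encoding steps:
Dictionary: {0: ''}
Step 1: w='' (idx 0), next='a' -> output (0, 'a'), add 'a' as idx 1
Step 2: w='a' (idx 1), next='c' -> output (1, 'c'), add 'ac' as idx 2
Step 3: w='' (idx 0), next='c' -> output (0, 'c'), add 'c' as idx 3
Step 4: w='ac' (idx 2), next='c' -> output (2, 'c'), add 'acc' as idx 4
Step 5: w='acc' (idx 4), next='a' -> output (4, 'a'), add 'acca' as idx 5
Step 6: w='ac' (idx 2), end of input -> output (2, '')


Encoded: [(0, 'a'), (1, 'c'), (0, 'c'), (2, 'c'), (4, 'a'), (2, '')]


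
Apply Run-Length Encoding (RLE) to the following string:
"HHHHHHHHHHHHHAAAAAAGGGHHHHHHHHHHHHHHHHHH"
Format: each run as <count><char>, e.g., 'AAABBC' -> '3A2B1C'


Scanning runs left to right:
  i=0: run of 'H' x 13 -> '13H'
  i=13: run of 'A' x 6 -> '6A'
  i=19: run of 'G' x 3 -> '3G'
  i=22: run of 'H' x 18 -> '18H'

RLE = 13H6A3G18H


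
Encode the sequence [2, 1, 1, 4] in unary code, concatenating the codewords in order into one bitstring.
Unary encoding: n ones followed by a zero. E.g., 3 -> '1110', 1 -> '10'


Encode each number as n ones followed by a terminating 0:
  2 -> 110 (3 bits)
  1 -> 10 (2 bits)
  1 -> 10 (2 bits)
  4 -> 11110 (5 bits)
Total length = 3 + 2 + 2 + 5 = 12 bits.

Unary([2, 1, 1, 4]) = 110101011110 (12 bits)


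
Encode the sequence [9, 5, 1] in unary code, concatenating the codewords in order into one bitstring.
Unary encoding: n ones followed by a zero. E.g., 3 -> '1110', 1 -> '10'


Encode each number as n ones followed by a terminating 0:
  9 -> 1111111110 (10 bits)
  5 -> 111110 (6 bits)
  1 -> 10 (2 bits)
Total length = 10 + 6 + 2 = 18 bits.

Unary([9, 5, 1]) = 111111111011111010 (18 bits)


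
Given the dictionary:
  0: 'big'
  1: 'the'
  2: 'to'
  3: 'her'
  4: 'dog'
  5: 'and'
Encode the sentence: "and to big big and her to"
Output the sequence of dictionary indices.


Look up each word in the dictionary:
  'and' -> 5
  'to' -> 2
  'big' -> 0
  'big' -> 0
  'and' -> 5
  'her' -> 3
  'to' -> 2

Encoded: [5, 2, 0, 0, 5, 3, 2]


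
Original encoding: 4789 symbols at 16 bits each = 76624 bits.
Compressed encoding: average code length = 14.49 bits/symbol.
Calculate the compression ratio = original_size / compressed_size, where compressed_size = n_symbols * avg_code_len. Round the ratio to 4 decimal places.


original_size = n_symbols * orig_bits = 4789 * 16 = 76624 bits
compressed_size = n_symbols * avg_code_len = 4789 * 14.49 = 69392.61 bits
ratio = original_size / compressed_size = 76624 / 69392.61 = 1.1042

Compression ratio = 1.1042


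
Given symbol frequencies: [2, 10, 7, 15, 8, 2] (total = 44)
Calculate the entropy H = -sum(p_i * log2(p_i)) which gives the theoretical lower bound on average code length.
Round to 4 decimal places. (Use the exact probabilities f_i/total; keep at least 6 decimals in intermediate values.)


Per-symbol terms -p_i * log2(p_i) with p_i = f_i/44:
  p = 2/44 = 0.045455: log2(p) = -4.459432, -p*log2(p) = 0.202701
  p = 10/44 = 0.227273: log2(p) = -2.137504, -p*log2(p) = 0.485796
  p = 7/44 = 0.159091: log2(p) = -2.652077, -p*log2(p) = 0.421921
  p = 15/44 = 0.340909: log2(p) = -1.552541, -p*log2(p) = 0.529275
  p = 8/44 = 0.181818: log2(p) = -2.459432, -p*log2(p) = 0.447169
  p = 2/44 = 0.045455: log2(p) = -4.459432, -p*log2(p) = 0.202701
H = 0.202701 + 0.485796 + 0.421921 + 0.529275 + 0.447169 + 0.202701 = 2.289563

H = 2.2896 bits/symbol


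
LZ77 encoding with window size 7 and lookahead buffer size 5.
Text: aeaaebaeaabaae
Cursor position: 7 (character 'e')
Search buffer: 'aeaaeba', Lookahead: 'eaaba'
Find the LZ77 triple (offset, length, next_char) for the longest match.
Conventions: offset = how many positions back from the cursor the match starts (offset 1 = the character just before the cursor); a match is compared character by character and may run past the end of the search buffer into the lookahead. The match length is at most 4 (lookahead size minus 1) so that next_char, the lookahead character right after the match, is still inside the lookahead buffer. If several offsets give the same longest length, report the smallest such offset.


Try each offset into the search buffer:
  offset=1 (pos 6, char 'a'): match length 0
  offset=2 (pos 5, char 'b'): match length 0
  offset=3 (pos 4, char 'e'): match length 1
  offset=4 (pos 3, char 'a'): match length 0
  offset=5 (pos 2, char 'a'): match length 0
  offset=6 (pos 1, char 'e'): match length 3
  offset=7 (pos 0, char 'a'): match length 0
Longest match has length 3 at offset 6.
next_char = character at position 7 + 3 = 10 -> 'b'

Best match: offset=6, length=3 (matching 'eaa' starting at position 1)
LZ77 triple: (6, 3, 'b')


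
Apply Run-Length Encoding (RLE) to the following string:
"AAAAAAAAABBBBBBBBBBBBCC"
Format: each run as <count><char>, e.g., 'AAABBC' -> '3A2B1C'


Scanning runs left to right:
  i=0: run of 'A' x 9 -> '9A'
  i=9: run of 'B' x 12 -> '12B'
  i=21: run of 'C' x 2 -> '2C'

RLE = 9A12B2C


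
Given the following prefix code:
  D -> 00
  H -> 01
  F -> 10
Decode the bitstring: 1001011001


Decoding step by step:
Bits 10 -> F
Bits 01 -> H
Bits 01 -> H
Bits 10 -> F
Bits 01 -> H


Decoded message: FHHFH


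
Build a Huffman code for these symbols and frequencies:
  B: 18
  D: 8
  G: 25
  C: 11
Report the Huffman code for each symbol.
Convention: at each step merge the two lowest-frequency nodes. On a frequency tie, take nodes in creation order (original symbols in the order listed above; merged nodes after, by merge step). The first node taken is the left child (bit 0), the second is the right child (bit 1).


Huffman tree construction:
Step 1: Merge D(8) + C(11) = 19
Step 2: Merge B(18) + (D+C)(19) = 37
Step 3: Merge G(25) + (B+(D+C))(37) = 62
Read each symbol's code off the tree from the root (left child = 0, right child = 1).

Codes:
  B: 10 (length 2)
  D: 110 (length 3)
  G: 0 (length 1)
  C: 111 (length 3)
Average code length: 118/62 = 1.9032 bits/symbol


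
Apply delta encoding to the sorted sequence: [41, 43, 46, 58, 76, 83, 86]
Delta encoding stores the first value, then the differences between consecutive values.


First value: 41
Deltas:
  43 - 41 = 2
  46 - 43 = 3
  58 - 46 = 12
  76 - 58 = 18
  83 - 76 = 7
  86 - 83 = 3


Delta encoded: [41, 2, 3, 12, 18, 7, 3]


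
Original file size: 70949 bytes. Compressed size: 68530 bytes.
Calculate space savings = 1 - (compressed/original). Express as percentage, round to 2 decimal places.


ratio = compressed/original = 68530/70949 = 0.965905
savings = 1 - ratio = 1 - 0.965905 = 0.034095
as a percentage: 0.034095 * 100 = 3.41%

Space savings = 1 - 68530/70949 = 3.41%


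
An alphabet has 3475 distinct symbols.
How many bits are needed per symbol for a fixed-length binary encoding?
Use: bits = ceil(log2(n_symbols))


log2(3475) = 11.7628
Bracket: 2^11 = 2048 < 3475 <= 2^12 = 4096
So ceil(log2(3475)) = 12

bits = ceil(log2(3475)) = ceil(11.7628) = 12 bits


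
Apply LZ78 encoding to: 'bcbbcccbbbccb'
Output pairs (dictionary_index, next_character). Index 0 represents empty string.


LZ78 encoding steps:
Dictionary: {0: ''}
Step 1: w='' (idx 0), next='b' -> output (0, 'b'), add 'b' as idx 1
Step 2: w='' (idx 0), next='c' -> output (0, 'c'), add 'c' as idx 2
Step 3: w='b' (idx 1), next='b' -> output (1, 'b'), add 'bb' as idx 3
Step 4: w='c' (idx 2), next='c' -> output (2, 'c'), add 'cc' as idx 4
Step 5: w='c' (idx 2), next='b' -> output (2, 'b'), add 'cb' as idx 5
Step 6: w='bb' (idx 3), next='c' -> output (3, 'c'), add 'bbc' as idx 6
Step 7: w='cb' (idx 5), end of input -> output (5, '')


Encoded: [(0, 'b'), (0, 'c'), (1, 'b'), (2, 'c'), (2, 'b'), (3, 'c'), (5, '')]


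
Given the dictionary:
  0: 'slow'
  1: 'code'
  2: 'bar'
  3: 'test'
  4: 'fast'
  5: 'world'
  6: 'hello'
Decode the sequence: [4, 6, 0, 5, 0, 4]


Look up each index in the dictionary:
  4 -> 'fast'
  6 -> 'hello'
  0 -> 'slow'
  5 -> 'world'
  0 -> 'slow'
  4 -> 'fast'

Decoded: "fast hello slow world slow fast"


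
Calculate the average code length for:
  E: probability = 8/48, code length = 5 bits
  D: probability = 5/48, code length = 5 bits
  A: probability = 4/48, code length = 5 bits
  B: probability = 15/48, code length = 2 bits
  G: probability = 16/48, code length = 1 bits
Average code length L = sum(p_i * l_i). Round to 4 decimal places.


Weighted contributions p_i * l_i:
  E: (8/48) * 5 = 40/48
  D: (5/48) * 5 = 25/48
  A: (4/48) * 5 = 20/48
  B: (15/48) * 2 = 30/48
  G: (16/48) * 1 = 16/48
Sum = (40 + 25 + 20 + 30 + 16)/48 = 131/48

L = 131/48 = 2.7292 bits/symbol


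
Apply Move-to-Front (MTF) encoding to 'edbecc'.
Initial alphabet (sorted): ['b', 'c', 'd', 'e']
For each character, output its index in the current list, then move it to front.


MTF encoding:
'e': index 3 in ['b', 'c', 'd', 'e'] -> ['e', 'b', 'c', 'd']
'd': index 3 in ['e', 'b', 'c', 'd'] -> ['d', 'e', 'b', 'c']
'b': index 2 in ['d', 'e', 'b', 'c'] -> ['b', 'd', 'e', 'c']
'e': index 2 in ['b', 'd', 'e', 'c'] -> ['e', 'b', 'd', 'c']
'c': index 3 in ['e', 'b', 'd', 'c'] -> ['c', 'e', 'b', 'd']
'c': index 0 in ['c', 'e', 'b', 'd'] -> ['c', 'e', 'b', 'd']


Output: [3, 3, 2, 2, 3, 0]


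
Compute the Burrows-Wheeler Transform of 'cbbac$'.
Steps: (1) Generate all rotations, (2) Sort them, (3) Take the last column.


Rotations (sorted):
  0: $cbbac -> last char: c
  1: ac$cbb -> last char: b
  2: bac$cb -> last char: b
  3: bbac$c -> last char: c
  4: c$cbba -> last char: a
  5: cbbac$ -> last char: $


BWT = cbbca$


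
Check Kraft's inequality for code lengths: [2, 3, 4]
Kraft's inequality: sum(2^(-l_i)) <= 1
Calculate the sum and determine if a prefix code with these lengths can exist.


Sum = 2^(-2) + 2^(-3) + 2^(-4)
    = 0.25 + 0.125 + 0.0625
    = 7/16 = 0.4375
Since 0.4375 <= 1, Kraft's inequality IS satisfied.
A prefix code with these lengths CAN exist.

Kraft sum = 0.4375. Satisfied.


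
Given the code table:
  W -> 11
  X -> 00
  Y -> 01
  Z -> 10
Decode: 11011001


Decoding:
11 -> W
01 -> Y
10 -> Z
01 -> Y


Result: WYZY


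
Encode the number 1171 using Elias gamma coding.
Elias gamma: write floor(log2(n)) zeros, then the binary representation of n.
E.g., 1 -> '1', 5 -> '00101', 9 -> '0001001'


num_bits = floor(log2(1171)) + 1 = 11
leading_zeros = num_bits - 1 = 10
binary(1171) = 10010010011

Elias gamma(1171) = '0000000000' + '10010010011' = 000000000010010010011 (21 bits)


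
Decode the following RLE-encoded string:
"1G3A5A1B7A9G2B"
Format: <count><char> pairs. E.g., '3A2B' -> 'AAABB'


Expanding each <count><char> pair:
  1G -> 'G'
  3A -> 'AAA'
  5A -> 'AAAAA'
  1B -> 'B'
  7A -> 'AAAAAAA'
  9G -> 'GGGGGGGGG'
  2B -> 'BB'

Decoded = GAAAAAAAABAAAAAAAGGGGGGGGGBB


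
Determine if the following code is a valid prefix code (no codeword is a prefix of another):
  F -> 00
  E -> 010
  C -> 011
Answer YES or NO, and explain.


Checking each pair (does one codeword prefix another?):
  F='00' vs E='010': no prefix
  F='00' vs C='011': no prefix
  E='010' vs F='00': no prefix
  E='010' vs C='011': no prefix
  C='011' vs F='00': no prefix
  C='011' vs E='010': no prefix
No violation found over all pairs.

YES -- this is a valid prefix code. No codeword is a prefix of any other codeword.
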